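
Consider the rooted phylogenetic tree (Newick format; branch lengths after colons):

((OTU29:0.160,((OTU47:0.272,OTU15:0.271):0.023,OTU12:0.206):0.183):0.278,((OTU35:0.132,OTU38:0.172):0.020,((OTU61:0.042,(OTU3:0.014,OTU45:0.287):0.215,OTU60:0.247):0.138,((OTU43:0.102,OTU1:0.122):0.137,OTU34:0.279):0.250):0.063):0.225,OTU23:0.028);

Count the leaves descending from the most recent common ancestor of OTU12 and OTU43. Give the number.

The MRCA of OTU12 and OTU43 is the root, so the clade is the entire tree.
That clade contains 14 terminal taxa: OTU1, OTU12, OTU15, OTU23, OTU29, OTU3, OTU34, OTU35, OTU38, OTU43, OTU45, OTU47, OTU60, OTU61.

14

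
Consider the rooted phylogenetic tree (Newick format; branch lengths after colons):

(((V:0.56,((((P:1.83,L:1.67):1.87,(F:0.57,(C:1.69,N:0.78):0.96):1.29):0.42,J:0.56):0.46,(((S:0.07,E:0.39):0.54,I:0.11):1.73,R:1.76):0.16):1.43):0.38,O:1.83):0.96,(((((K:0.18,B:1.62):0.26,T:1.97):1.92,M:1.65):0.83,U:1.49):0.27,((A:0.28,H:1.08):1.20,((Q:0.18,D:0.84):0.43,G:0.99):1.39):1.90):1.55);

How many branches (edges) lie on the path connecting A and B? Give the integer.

8

The MRCA of A and B is the node subtending (((((K,B),T),M),U),((A,H),((Q,D),G))).
From A up to that node: 3 branches. From B up to the same node: 5 branches. Total: 3 + 5 = 8.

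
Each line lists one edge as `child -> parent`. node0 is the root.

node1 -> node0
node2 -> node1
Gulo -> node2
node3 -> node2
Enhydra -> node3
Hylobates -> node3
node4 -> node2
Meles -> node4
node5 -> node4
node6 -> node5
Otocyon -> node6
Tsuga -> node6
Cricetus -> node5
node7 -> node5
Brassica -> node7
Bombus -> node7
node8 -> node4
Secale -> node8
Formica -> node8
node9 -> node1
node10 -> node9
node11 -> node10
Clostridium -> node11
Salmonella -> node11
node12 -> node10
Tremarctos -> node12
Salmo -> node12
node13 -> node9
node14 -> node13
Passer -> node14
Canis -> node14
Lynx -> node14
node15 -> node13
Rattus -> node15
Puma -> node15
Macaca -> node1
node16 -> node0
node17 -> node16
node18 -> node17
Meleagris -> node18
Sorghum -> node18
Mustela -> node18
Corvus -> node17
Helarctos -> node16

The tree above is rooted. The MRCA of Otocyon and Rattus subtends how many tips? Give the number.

21

The MRCA of Otocyon and Rattus is the node subtending ((Gulo,(Enhydra,Hylobates),(Meles,((Otocyon,Tsuga),Cricetus,(Brassica,Bombus)),(Secale,Formica))),(((Clostridium,Salmonella),(Tremarctos,Salmo)),((Passer,Canis,Lynx),(Rattus,Puma))),Macaca).
That clade contains 21 terminal taxa: Bombus, Brassica, Canis, Clostridium, Cricetus, Enhydra, Formica, Gulo, Hylobates, Lynx, Macaca, Meles, Otocyon, Passer, Puma, Rattus, Salmo, Salmonella, Secale, Tremarctos, Tsuga.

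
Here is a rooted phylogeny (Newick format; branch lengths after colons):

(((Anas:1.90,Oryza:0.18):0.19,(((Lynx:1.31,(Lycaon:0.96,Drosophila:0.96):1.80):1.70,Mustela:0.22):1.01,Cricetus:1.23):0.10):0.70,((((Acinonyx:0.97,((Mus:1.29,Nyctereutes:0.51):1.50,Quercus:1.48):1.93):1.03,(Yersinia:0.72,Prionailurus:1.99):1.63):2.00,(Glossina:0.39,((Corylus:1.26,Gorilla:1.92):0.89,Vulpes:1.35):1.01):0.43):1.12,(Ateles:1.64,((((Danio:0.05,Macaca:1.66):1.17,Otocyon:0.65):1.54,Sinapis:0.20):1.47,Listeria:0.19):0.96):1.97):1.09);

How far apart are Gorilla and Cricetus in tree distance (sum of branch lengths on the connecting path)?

The path runs Gorilla → … → MRCA → … → Cricetus; the MRCA is the root of the tree.
Branch lengths along that path: 1.92 + 0.89 + 1.01 + 0.43 + 1.12 + 1.09 + 0.70 + 0.10 + 1.23 = 8.49.

8.49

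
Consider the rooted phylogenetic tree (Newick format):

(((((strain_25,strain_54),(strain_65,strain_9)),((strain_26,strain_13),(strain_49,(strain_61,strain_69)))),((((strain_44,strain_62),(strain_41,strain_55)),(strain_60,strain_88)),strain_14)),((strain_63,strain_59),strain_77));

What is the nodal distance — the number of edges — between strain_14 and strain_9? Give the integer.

The MRCA of strain_14 and strain_9 is the node subtending ((((strain_25,strain_54),(strain_65,strain_9)),((strain_26,strain_13),(strain_49,(strain_61,strain_69)))),((((strain_44,strain_62),(strain_41,strain_55)),(strain_60,strain_88)),strain_14)).
From strain_14 up to that node: 2 branches. From strain_9 up to the same node: 4 branches. Total: 2 + 4 = 6.

6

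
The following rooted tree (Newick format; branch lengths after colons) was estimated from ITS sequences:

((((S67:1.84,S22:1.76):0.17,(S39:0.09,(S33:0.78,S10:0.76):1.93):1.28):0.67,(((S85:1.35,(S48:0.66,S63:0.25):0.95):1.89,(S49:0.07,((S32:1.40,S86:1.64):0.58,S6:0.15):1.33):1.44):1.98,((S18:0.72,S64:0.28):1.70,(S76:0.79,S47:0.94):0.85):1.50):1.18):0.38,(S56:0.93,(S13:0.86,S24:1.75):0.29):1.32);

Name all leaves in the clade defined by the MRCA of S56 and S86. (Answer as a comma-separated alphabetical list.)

S10, S13, S18, S22, S24, S32, S33, S39, S47, S48, S49, S56, S6, S63, S64, S67, S76, S85, S86

Tracing S56: it sits inside (S56,(S13,S24)).
Tracing S86: it sits inside (S32,S86).
The smallest clade enclosing both is the whole tree (their MRCA is the root), so the answer is all 19 tips in alphabetical order.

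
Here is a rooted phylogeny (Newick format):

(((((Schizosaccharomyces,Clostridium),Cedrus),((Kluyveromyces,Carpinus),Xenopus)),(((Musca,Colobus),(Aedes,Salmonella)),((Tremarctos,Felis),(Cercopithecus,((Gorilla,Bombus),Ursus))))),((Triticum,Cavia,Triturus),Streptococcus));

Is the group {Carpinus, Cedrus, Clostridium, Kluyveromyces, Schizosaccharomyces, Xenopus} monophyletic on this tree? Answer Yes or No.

The most recent common ancestor of these taxa subtends (((Schizosaccharomyces,Clostridium),Cedrus),((Kluyveromyces,Carpinus),Xenopus)).
That clade has exactly 6 tips — every listed taxon and nothing else — so the group is monophyletic.

Yes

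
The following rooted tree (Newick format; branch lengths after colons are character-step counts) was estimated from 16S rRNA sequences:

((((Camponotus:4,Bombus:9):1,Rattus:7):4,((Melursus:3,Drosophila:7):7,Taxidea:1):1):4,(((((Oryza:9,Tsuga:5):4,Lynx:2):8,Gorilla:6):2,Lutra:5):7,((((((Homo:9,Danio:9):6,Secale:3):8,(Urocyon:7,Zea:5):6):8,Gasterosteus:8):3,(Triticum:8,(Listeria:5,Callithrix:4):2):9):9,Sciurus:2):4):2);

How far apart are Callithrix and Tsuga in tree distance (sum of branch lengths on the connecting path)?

The path runs Callithrix → … → MRCA → … → Tsuga; the MRCA is the node subtending (((((Oryza,Tsuga),Lynx),Gorilla),Lutra),((((((Homo,Danio),Secale),(Urocyon,Zea)),Gasterosteus),(Triticum,(Listeria,Callithrix))),Sciurus)).
Branch lengths along that path: 4 + 2 + 9 + 9 + 4 + 7 + 2 + 8 + 4 + 5 = 54.

54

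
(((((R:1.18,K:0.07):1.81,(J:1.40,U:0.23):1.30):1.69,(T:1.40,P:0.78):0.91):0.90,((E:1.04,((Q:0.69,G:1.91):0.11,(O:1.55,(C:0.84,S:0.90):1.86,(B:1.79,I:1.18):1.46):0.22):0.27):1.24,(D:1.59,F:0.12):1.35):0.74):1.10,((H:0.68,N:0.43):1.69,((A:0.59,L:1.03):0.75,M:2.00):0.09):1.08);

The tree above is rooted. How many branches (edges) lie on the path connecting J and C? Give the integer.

The MRCA of J and C is the node subtending ((((R,K),(J,U)),(T,P)),((E,((Q,G),(O,(C,S),(B,I)))),(D,F))).
From J up to that node: 4 branches. From C up to the same node: 6 branches. Total: 4 + 6 = 10.

10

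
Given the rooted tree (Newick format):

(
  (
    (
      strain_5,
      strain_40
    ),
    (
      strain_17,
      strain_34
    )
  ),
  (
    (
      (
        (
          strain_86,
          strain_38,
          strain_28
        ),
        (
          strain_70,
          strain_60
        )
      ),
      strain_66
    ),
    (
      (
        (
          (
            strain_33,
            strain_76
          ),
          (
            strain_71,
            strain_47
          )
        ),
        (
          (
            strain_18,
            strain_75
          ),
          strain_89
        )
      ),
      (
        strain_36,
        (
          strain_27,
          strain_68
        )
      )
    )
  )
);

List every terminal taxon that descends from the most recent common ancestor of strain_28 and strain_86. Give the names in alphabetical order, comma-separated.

strain_28, strain_38, strain_86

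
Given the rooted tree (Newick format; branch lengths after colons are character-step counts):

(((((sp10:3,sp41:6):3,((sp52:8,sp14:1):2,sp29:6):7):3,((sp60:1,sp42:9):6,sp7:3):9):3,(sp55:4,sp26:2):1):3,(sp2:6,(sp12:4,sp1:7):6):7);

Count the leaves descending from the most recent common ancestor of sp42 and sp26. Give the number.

The MRCA of sp42 and sp26 is the node subtending ((((sp10,sp41),((sp52,sp14),sp29)),((sp60,sp42),sp7)),(sp55,sp26)).
That clade contains 10 terminal taxa: sp10, sp14, sp26, sp29, sp41, sp42, sp52, sp55, sp60, sp7.

10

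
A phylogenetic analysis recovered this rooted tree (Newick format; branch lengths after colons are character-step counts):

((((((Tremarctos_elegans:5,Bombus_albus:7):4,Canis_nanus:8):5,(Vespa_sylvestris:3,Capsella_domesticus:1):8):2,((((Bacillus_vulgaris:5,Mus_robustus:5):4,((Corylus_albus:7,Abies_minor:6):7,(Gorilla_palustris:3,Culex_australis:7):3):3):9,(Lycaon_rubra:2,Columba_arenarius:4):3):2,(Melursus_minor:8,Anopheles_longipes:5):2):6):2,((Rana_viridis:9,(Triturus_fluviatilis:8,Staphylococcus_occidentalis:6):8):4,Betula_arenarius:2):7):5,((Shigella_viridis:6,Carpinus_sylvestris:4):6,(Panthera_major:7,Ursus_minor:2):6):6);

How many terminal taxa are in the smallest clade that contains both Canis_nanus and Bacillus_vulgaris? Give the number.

15

The MRCA of Canis_nanus and Bacillus_vulgaris is the node subtending ((((Tremarctos_elegans,Bombus_albus),Canis_nanus),(Vespa_sylvestris,Capsella_domesticus)),((((Bacillus_vulgaris,Mus_robustus),((Corylus_albus,Abies_minor),(Gorilla_palustris,Culex_australis))),(Lycaon_rubra,Columba_arenarius)),(Melursus_minor,Anopheles_longipes))).
That clade contains 15 terminal taxa: Abies_minor, Anopheles_longipes, Bacillus_vulgaris, Bombus_albus, Canis_nanus, Capsella_domesticus, Columba_arenarius, Corylus_albus, Culex_australis, Gorilla_palustris, Lycaon_rubra, Melursus_minor, Mus_robustus, Tremarctos_elegans, Vespa_sylvestris.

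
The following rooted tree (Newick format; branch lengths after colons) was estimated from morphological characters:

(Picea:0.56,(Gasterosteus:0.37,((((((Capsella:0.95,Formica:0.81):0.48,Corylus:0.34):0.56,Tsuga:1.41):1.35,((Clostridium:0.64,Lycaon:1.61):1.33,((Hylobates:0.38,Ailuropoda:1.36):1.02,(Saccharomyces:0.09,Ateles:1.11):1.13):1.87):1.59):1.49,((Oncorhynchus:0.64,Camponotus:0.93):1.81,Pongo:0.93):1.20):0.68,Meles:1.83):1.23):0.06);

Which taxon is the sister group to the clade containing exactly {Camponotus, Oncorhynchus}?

The clade containing exactly {Camponotus, Oncorhynchus} attaches to the tree at the node subtending ((Oncorhynchus,Camponotus),Pongo).
The other lineage descending from that same node — the sister group — is the single tip Pongo.

Pongo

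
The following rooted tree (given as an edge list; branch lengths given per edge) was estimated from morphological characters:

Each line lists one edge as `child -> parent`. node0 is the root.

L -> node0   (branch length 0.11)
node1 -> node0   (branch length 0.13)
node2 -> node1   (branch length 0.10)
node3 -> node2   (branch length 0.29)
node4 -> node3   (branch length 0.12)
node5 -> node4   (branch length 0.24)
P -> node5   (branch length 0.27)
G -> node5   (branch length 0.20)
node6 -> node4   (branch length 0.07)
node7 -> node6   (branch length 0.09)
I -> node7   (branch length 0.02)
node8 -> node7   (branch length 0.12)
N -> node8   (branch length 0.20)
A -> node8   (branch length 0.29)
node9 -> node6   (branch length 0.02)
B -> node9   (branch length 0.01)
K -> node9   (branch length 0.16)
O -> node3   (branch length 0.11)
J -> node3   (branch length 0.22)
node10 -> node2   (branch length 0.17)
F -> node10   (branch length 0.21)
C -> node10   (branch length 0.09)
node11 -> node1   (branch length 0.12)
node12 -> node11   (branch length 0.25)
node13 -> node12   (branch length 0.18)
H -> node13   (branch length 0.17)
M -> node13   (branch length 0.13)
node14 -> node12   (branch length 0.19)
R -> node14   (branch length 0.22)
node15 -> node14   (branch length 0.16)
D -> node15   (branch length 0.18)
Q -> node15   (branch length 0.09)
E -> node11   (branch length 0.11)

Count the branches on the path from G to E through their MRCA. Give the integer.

The MRCA of G and E is the node subtending (((((P,G),((I,(N,A)),(B,K))),O,J),(F,C)),(((H,M),(R,(D,Q))),E)).
From G up to that node: 5 branches. From E up to the same node: 2 branches. Total: 5 + 2 = 7.

7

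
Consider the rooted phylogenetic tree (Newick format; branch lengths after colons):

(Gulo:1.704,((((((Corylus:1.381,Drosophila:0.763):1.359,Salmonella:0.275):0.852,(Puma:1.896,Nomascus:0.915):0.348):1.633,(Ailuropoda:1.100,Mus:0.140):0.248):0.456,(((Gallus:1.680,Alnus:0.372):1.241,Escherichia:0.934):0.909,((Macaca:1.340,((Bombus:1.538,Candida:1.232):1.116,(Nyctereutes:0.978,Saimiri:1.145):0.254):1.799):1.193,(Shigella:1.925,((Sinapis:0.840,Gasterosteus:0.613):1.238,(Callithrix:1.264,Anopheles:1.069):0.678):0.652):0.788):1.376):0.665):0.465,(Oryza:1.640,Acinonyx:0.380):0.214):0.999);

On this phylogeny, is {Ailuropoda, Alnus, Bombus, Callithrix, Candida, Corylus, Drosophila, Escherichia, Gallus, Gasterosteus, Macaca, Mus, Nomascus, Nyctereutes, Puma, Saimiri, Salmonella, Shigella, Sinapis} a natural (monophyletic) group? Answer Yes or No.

No

The MRCA of the listed taxa subtends (((((Corylus,Drosophila),Salmonella),(Puma,Nomascus)),(Ailuropoda,Mus)),(((Gallus,Alnus),Escherichia),((Macaca,((Bombus,Candida),(Nyctereutes,Saimiri))),(Shigella,((Sinapis,Gasterosteus),(Callithrix,Anopheles)))))).
That clade also contains Anopheles, which is not in the proposed group, so the group is not monophyletic.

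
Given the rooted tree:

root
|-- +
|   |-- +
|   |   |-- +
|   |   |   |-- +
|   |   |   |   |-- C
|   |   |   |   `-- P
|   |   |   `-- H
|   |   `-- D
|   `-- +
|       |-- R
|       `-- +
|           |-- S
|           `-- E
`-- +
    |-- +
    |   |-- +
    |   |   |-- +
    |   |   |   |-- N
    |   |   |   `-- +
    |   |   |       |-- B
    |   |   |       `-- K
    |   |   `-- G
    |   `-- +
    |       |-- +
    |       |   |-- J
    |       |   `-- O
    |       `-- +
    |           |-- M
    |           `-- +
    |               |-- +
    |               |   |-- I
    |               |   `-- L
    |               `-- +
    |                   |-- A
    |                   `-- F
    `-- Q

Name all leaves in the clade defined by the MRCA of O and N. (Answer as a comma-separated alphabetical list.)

A, B, F, G, I, J, K, L, M, N, O

Tracing O: it sits inside (J,O).
Tracing N: it sits inside (N,(B,K)).
The smallest clade enclosing both is (((N,(B,K)),G),((J,O),(M,((I,L),(A,F))))); the answer is its 11 terminal taxa in alphabetical order.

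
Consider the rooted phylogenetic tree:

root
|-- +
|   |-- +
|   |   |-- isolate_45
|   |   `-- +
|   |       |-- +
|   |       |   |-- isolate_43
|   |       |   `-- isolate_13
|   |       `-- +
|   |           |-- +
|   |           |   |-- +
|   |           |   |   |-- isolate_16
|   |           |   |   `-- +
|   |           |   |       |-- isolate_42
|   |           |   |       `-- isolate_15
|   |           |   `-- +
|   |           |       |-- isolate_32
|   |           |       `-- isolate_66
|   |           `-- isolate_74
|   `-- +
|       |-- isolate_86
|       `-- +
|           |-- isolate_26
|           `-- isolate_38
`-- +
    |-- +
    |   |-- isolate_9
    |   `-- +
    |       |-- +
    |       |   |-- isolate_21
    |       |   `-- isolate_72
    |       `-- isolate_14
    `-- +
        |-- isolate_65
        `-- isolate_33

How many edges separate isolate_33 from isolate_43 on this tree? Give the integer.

8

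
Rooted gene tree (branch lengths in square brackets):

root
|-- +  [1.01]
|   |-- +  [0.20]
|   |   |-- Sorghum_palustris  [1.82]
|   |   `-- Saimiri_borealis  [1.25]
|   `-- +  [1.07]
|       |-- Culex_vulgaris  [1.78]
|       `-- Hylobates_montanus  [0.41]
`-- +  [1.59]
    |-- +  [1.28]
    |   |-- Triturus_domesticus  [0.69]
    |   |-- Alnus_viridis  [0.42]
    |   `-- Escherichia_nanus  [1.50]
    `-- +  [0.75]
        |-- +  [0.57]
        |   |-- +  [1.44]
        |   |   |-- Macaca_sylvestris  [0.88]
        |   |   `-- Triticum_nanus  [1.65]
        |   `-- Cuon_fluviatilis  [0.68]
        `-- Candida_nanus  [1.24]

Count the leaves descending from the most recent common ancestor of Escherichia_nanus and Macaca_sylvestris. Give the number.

7

The MRCA of Escherichia_nanus and Macaca_sylvestris is the node subtending ((Triturus_domesticus,Alnus_viridis,Escherichia_nanus),(((Macaca_sylvestris,Triticum_nanus),Cuon_fluviatilis),Candida_nanus)).
That clade contains 7 terminal taxa: Alnus_viridis, Candida_nanus, Cuon_fluviatilis, Escherichia_nanus, Macaca_sylvestris, Triticum_nanus, Triturus_domesticus.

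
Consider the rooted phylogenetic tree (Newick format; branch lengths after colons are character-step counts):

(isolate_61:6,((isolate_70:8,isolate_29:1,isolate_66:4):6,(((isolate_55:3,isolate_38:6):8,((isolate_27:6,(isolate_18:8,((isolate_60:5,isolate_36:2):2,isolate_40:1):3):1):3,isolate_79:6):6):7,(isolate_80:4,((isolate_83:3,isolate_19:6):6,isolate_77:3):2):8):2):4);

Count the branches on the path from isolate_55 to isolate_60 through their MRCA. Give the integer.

The MRCA of isolate_55 and isolate_60 is the node subtending ((isolate_55,isolate_38),((isolate_27,(isolate_18,((isolate_60,isolate_36),isolate_40))),isolate_79)).
From isolate_55 up to that node: 2 branches. From isolate_60 up to the same node: 6 branches. Total: 2 + 6 = 8.

8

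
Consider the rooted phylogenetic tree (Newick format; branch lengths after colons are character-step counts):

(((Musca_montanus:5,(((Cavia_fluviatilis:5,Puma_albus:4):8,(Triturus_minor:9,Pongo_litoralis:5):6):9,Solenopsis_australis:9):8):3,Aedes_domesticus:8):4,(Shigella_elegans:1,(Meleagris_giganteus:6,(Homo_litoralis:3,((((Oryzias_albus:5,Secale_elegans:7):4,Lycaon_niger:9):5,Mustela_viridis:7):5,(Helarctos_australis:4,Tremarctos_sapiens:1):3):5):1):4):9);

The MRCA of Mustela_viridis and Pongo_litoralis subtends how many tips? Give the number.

16

The MRCA of Mustela_viridis and Pongo_litoralis is the root, so the clade is the entire tree.
That clade contains 16 terminal taxa: Aedes_domesticus, Cavia_fluviatilis, Helarctos_australis, Homo_litoralis, Lycaon_niger, Meleagris_giganteus, Musca_montanus, Mustela_viridis, Oryzias_albus, Pongo_litoralis, Puma_albus, Secale_elegans, Shigella_elegans, Solenopsis_australis, Tremarctos_sapiens, Triturus_minor.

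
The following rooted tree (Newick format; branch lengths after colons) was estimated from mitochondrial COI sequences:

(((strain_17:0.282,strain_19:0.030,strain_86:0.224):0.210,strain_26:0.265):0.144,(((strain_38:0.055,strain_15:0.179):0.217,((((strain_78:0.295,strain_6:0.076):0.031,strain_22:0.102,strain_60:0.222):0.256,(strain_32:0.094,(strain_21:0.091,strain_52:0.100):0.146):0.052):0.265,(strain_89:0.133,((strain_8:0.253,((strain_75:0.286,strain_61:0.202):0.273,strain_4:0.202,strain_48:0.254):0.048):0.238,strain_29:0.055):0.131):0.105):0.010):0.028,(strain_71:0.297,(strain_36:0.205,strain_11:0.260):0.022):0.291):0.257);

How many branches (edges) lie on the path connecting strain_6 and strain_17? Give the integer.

10

The MRCA of strain_6 and strain_17 is the root of the tree.
From strain_6 up to that node: 7 branches. From strain_17 up to the same node: 3 branches. Total: 7 + 3 = 10.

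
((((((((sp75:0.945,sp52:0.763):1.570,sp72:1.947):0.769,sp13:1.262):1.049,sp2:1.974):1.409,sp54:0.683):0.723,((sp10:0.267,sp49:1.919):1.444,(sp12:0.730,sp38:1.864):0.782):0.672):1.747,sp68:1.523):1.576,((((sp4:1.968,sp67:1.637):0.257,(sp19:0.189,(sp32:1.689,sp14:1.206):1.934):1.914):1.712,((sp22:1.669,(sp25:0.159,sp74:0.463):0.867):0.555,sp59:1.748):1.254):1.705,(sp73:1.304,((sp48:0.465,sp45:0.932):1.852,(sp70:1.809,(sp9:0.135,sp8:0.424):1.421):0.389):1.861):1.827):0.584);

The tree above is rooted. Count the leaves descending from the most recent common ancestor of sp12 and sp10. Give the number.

4

The MRCA of sp12 and sp10 is the node subtending ((sp10,sp49),(sp12,sp38)).
That clade contains 4 terminal taxa: sp10, sp12, sp38, sp49.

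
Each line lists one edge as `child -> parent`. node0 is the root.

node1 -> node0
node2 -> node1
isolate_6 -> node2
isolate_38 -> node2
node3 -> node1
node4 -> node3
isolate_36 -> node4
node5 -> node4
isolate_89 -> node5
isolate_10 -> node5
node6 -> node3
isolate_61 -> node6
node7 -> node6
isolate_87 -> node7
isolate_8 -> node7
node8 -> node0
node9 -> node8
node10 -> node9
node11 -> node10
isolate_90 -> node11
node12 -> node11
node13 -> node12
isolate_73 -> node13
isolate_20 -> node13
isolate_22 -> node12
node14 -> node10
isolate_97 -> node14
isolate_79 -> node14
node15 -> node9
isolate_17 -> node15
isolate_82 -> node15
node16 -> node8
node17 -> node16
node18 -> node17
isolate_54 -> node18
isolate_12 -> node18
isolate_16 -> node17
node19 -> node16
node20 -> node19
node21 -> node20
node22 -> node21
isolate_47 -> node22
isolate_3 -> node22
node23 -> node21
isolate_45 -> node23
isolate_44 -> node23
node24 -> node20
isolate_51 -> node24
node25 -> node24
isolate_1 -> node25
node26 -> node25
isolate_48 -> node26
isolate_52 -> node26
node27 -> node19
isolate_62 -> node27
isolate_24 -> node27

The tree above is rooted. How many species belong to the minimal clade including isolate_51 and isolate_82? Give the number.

The MRCA of isolate_51 and isolate_82 is the node subtending ((((isolate_90,((isolate_73,isolate_20),isolate_22)),(isolate_97,isolate_79)),(isolate_17,isolate_82)),(((isolate_54,isolate_12),isolate_16),((((isolate_47,isolate_3),(isolate_45,isolate_44)),(isolate_51,(isolate_1,(isolate_48,isolate_52)))),(isolate_62,isolate_24)))).
That clade contains 21 terminal taxa: isolate_1, isolate_12, isolate_16, isolate_17, isolate_20, isolate_22, isolate_24, isolate_3, isolate_44, isolate_45, isolate_47, isolate_48, isolate_51, isolate_52, isolate_54, isolate_62, isolate_73, isolate_79, isolate_82, isolate_90, isolate_97.

21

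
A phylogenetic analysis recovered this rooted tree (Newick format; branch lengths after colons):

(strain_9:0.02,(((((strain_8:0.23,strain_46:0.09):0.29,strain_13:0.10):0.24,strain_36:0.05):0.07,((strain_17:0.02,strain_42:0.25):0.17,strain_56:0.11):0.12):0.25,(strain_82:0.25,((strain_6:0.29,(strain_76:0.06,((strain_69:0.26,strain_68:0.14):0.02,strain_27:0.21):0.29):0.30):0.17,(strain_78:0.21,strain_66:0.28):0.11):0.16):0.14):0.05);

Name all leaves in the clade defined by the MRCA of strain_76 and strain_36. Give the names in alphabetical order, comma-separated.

Tracing strain_76: it sits inside (strain_76,((strain_69,strain_68),strain_27)).
Tracing strain_36: it sits inside (((strain_8,strain_46),strain_13),strain_36).
The smallest clade enclosing both is (((((strain_8,strain_46),strain_13),strain_36),((strain_17,strain_42),strain_56)),(strain_82,((strain_6,(strain_76,((strain_69,strain_68),strain_27))),(strain_78,strain_66)))); the answer is its 15 terminal taxa in alphabetical order.

strain_13, strain_17, strain_27, strain_36, strain_42, strain_46, strain_56, strain_6, strain_66, strain_68, strain_69, strain_76, strain_78, strain_8, strain_82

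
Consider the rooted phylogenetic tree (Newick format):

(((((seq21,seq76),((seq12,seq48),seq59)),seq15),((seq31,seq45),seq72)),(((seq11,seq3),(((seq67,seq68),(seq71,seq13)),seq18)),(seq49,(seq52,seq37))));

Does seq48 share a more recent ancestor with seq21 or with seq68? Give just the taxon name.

seq21

The MRCA of seq48 and seq21 subtends ((seq21,seq76),((seq12,seq48),seq59)) (5 taxa).
The MRCA of seq48 and seq68 is the root, subtending the entire tree (19 taxa).
The first is nested inside the second, so seq48 shares a more recent common ancestor with seq21.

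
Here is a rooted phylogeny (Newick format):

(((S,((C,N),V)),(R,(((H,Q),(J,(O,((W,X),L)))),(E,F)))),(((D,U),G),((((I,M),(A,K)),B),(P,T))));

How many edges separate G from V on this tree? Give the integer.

The MRCA of G and V is the root of the tree.
From G up to that node: 3 branches. From V up to the same node: 4 branches. Total: 3 + 4 = 7.

7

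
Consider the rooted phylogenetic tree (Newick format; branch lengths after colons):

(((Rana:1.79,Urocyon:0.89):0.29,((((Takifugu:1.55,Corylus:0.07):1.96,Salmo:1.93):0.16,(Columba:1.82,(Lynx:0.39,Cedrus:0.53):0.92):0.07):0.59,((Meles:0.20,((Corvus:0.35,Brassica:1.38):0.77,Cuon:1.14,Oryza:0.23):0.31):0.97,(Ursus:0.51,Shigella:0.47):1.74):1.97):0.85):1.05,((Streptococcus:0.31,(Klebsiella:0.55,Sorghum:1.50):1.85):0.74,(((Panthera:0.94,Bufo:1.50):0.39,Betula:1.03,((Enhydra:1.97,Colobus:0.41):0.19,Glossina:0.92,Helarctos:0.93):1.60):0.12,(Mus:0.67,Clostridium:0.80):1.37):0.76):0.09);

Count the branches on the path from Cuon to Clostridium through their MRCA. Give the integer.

10

The MRCA of Cuon and Clostridium is the root of the tree.
From Cuon up to that node: 6 branches. From Clostridium up to the same node: 4 branches. Total: 6 + 4 = 10.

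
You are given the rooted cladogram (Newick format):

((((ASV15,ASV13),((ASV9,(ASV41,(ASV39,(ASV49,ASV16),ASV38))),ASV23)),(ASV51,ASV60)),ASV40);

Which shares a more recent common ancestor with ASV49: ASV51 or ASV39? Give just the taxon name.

The MRCA of ASV49 and ASV39 subtends (ASV39,(ASV49,ASV16),ASV38) (4 taxa).
The MRCA of ASV49 and ASV51 subtends (((ASV15,ASV13),((ASV9,(ASV41,(ASV39,(ASV49,ASV16),ASV38))),ASV23)),(ASV51,ASV60)) (11 taxa).
The first is nested inside the second, so ASV49 shares a more recent common ancestor with ASV39.

ASV39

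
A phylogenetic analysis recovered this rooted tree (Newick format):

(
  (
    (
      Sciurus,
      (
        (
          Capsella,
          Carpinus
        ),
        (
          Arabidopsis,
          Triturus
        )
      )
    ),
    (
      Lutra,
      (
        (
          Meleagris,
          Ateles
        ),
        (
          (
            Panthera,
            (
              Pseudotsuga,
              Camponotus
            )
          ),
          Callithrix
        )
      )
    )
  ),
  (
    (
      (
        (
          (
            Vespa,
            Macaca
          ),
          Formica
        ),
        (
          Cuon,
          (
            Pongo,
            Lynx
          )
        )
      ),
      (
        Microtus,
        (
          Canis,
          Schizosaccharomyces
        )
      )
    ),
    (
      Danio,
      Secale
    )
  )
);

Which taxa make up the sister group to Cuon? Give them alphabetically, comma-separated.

Lynx, Pongo

Cuon attaches to the tree at the node subtending (Cuon,(Pongo,Lynx)).
The other lineage descending from that same node — the sister group — is (Pongo,Lynx); its 2 tips in alphabetical order are the answer.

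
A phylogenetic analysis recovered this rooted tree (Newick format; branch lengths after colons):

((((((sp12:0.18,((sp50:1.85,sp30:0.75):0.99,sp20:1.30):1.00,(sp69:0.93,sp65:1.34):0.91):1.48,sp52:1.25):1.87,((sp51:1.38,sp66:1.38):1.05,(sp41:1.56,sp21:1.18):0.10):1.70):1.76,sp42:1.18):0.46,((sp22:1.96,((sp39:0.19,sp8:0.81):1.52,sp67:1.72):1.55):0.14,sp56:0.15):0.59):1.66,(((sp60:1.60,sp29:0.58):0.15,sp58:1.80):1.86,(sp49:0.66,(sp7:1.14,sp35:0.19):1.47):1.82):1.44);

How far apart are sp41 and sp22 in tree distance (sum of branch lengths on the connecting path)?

8.27

The path runs sp41 → … → MRCA → … → sp22; the MRCA is the node subtending (((((sp12,((sp50,sp30),sp20),(sp69,sp65)),sp52),((sp51,sp66),(sp41,sp21))),sp42),((sp22,((sp39,sp8),sp67)),sp56)).
Branch lengths along that path: 1.56 + 0.10 + 1.70 + 1.76 + 0.46 + 0.59 + 0.14 + 1.96 = 8.27.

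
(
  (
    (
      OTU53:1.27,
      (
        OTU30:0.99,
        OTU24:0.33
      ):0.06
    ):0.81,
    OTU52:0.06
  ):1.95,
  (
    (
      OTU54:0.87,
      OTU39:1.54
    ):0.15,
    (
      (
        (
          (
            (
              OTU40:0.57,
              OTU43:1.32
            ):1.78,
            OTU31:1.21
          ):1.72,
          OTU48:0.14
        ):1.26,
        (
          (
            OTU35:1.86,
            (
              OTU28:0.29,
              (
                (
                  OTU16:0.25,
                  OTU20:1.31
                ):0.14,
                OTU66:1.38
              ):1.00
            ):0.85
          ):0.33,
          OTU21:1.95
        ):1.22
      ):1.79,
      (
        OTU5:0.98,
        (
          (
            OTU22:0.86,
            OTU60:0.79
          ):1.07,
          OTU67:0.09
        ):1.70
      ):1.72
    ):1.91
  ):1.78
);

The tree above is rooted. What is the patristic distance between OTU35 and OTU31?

7.60

The path runs OTU35 → … → MRCA → … → OTU31; the MRCA is the node subtending ((((OTU40,OTU43),OTU31),OTU48),((OTU35,(OTU28,((OTU16,OTU20),OTU66))),OTU21)).
Branch lengths along that path: 1.86 + 0.33 + 1.22 + 1.26 + 1.72 + 1.21 = 7.60.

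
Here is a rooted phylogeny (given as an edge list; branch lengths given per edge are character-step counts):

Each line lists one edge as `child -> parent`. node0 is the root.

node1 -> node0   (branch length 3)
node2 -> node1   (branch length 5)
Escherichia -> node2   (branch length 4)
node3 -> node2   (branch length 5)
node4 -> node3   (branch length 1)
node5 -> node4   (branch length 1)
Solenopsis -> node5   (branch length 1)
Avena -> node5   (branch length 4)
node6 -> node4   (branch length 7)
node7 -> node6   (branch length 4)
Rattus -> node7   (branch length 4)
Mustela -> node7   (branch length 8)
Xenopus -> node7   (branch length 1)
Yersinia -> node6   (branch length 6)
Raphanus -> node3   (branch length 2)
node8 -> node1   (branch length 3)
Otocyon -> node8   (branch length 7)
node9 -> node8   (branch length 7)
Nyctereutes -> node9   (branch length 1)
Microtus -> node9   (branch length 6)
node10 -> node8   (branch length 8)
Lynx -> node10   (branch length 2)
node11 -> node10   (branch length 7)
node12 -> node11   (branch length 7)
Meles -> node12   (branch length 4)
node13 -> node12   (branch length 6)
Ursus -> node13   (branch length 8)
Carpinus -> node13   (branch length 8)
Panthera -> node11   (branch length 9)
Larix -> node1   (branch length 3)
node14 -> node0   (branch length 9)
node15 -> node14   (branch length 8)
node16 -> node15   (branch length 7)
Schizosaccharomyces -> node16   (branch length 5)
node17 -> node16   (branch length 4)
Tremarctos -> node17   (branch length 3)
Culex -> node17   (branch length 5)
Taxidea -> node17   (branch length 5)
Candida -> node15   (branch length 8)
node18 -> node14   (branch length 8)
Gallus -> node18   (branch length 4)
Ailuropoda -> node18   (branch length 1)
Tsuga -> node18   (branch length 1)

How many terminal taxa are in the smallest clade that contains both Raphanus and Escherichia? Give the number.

8

The MRCA of Raphanus and Escherichia is the node subtending (Escherichia,(((Solenopsis,Avena),((Rattus,Mustela,Xenopus),Yersinia)),Raphanus)).
That clade contains 8 terminal taxa: Avena, Escherichia, Mustela, Raphanus, Rattus, Solenopsis, Xenopus, Yersinia.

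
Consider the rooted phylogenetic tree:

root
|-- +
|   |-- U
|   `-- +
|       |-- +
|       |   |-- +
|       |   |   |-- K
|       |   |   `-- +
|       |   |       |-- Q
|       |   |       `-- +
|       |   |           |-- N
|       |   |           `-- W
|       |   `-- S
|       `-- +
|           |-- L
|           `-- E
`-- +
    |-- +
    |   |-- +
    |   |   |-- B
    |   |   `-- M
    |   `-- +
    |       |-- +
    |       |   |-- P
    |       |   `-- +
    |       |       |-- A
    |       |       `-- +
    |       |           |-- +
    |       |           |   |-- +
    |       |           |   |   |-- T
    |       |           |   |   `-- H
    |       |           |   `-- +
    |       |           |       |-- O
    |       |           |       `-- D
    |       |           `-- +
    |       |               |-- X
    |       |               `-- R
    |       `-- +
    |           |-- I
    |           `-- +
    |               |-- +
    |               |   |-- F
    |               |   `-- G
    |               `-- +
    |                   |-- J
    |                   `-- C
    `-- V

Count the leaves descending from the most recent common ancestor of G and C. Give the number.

4

The MRCA of G and C is the node subtending ((F,G),(J,C)).
That clade contains 4 terminal taxa: C, F, G, J.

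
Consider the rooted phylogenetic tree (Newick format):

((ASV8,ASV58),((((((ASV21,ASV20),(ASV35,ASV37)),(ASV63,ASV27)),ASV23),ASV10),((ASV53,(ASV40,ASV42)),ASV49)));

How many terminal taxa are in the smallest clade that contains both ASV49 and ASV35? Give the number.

12

The MRCA of ASV49 and ASV35 is the node subtending ((((((ASV21,ASV20),(ASV35,ASV37)),(ASV63,ASV27)),ASV23),ASV10),((ASV53,(ASV40,ASV42)),ASV49)).
That clade contains 12 terminal taxa: ASV10, ASV20, ASV21, ASV23, ASV27, ASV35, ASV37, ASV40, ASV42, ASV49, ASV53, ASV63.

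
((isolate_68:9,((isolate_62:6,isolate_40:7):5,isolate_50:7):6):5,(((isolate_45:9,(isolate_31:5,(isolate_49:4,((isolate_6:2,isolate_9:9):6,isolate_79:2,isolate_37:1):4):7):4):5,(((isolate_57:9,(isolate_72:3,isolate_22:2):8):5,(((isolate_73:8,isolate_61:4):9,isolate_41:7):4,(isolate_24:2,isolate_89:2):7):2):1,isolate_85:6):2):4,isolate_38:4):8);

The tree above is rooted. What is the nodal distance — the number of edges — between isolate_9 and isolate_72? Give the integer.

The MRCA of isolate_9 and isolate_72 is the node subtending ((isolate_45,(isolate_31,(isolate_49,((isolate_6,isolate_9),isolate_79,isolate_37)))),(((isolate_57,(isolate_72,isolate_22)),(((isolate_73,isolate_61),isolate_41),(isolate_24,isolate_89))),isolate_85)).
From isolate_9 up to that node: 6 branches. From isolate_72 up to the same node: 5 branches. Total: 6 + 5 = 11.

11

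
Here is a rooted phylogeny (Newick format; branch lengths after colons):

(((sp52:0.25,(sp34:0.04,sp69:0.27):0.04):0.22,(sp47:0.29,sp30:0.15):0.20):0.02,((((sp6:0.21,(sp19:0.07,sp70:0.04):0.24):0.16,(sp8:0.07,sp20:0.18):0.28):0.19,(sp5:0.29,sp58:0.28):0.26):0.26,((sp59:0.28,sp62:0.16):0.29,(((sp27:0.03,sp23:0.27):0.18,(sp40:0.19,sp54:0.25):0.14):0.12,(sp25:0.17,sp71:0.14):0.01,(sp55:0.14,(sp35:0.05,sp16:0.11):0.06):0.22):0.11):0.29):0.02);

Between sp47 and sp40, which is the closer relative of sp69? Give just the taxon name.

sp47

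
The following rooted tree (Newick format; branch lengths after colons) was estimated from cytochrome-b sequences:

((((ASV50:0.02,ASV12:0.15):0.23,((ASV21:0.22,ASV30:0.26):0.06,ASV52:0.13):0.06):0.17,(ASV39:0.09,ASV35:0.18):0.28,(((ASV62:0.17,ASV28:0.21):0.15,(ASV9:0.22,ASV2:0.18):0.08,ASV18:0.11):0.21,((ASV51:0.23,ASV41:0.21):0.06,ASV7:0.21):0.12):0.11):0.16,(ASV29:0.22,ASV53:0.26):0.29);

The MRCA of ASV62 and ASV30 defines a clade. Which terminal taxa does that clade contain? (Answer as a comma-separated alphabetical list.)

Tracing ASV62: it sits inside (ASV62,ASV28).
Tracing ASV30: it sits inside (ASV21,ASV30).
The smallest clade enclosing both is (((ASV50,ASV12),((ASV21,ASV30),ASV52)),(ASV39,ASV35),(((ASV62,ASV28),(ASV9,ASV2),ASV18),((ASV51,ASV41),ASV7))); the answer is its 15 terminal taxa in alphabetical order.

ASV12, ASV18, ASV2, ASV21, ASV28, ASV30, ASV35, ASV39, ASV41, ASV50, ASV51, ASV52, ASV62, ASV7, ASV9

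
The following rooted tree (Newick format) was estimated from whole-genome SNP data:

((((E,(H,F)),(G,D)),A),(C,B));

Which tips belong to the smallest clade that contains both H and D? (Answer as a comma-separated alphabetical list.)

D, E, F, G, H

Tracing H: it sits inside (H,F).
Tracing D: it sits inside (G,D).
The smallest clade enclosing both is ((E,(H,F)),(G,D)); the answer is its 5 terminal taxa in alphabetical order.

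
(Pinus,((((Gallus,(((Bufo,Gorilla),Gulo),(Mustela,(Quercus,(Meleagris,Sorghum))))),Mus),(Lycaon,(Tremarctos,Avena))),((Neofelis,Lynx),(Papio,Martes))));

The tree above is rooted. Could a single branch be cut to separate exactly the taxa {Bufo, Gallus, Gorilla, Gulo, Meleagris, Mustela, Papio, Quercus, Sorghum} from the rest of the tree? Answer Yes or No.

The MRCA of the listed taxa subtends ((((Gallus,(((Bufo,Gorilla),Gulo),(Mustela,(Quercus,(Meleagris,Sorghum))))),Mus),(Lycaon,(Tremarctos,Avena))),((Neofelis,Lynx),(Papio,Martes))).
That clade also contains Avena, Lycaon, Lynx, Martes, Mus, Neofelis, Tremarctos, which are not in the proposed group, so the group is not monophyletic.

No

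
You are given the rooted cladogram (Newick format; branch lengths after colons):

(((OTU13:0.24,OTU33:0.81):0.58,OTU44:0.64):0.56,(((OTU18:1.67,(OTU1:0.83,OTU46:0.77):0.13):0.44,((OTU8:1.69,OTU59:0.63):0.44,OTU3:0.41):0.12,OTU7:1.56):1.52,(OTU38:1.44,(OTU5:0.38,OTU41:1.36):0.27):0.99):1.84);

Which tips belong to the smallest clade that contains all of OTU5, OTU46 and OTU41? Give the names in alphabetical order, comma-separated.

OTU1, OTU18, OTU3, OTU38, OTU41, OTU46, OTU5, OTU59, OTU7, OTU8

Tracing OTU5: it sits inside (OTU5,OTU41).
Tracing OTU46: it sits inside (OTU1,OTU46).
Tracing OTU41: it sits inside (OTU5,OTU41).
The smallest clade enclosing all 3 is (((OTU18,(OTU1,OTU46)),((OTU8,OTU59),OTU3),OTU7),(OTU38,(OTU5,OTU41))); the answer is its 10 terminal taxa in alphabetical order.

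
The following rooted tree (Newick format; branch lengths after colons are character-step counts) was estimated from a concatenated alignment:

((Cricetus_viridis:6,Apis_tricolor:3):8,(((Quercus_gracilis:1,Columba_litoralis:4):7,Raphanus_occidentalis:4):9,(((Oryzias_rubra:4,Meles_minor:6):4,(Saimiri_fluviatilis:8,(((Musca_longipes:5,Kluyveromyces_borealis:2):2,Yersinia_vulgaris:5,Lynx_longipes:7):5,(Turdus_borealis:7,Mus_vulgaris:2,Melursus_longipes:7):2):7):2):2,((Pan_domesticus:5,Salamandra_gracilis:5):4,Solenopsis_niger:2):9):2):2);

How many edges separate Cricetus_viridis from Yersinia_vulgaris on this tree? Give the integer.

The MRCA of Cricetus_viridis and Yersinia_vulgaris is the root of the tree.
From Cricetus_viridis up to that node: 2 branches. From Yersinia_vulgaris up to the same node: 7 branches. Total: 2 + 7 = 9.

9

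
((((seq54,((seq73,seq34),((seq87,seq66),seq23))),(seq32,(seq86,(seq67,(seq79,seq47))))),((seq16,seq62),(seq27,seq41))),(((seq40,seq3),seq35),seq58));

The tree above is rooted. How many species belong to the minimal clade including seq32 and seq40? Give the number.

The MRCA of seq32 and seq40 is the root, so the clade is the entire tree.
That clade contains 19 terminal taxa: seq16, seq23, seq27, seq3, seq32, seq34, seq35, seq40, seq41, seq47, seq54, seq58, seq62, seq66, seq67, seq73, seq79, seq86, seq87.

19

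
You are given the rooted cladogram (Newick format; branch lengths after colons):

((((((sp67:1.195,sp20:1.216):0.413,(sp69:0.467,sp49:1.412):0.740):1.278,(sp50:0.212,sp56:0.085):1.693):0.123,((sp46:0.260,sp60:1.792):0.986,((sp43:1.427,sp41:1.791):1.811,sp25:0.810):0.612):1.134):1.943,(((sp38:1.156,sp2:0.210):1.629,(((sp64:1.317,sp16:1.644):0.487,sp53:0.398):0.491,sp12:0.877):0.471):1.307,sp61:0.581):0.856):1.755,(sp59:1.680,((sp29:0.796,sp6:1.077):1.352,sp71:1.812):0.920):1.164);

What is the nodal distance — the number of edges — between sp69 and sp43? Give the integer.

8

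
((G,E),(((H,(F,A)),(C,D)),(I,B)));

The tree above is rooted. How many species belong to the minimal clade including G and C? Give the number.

9

The MRCA of G and C is the root, so the clade is the entire tree.
That clade contains 9 terminal taxa: A, B, C, D, E, F, G, H, I.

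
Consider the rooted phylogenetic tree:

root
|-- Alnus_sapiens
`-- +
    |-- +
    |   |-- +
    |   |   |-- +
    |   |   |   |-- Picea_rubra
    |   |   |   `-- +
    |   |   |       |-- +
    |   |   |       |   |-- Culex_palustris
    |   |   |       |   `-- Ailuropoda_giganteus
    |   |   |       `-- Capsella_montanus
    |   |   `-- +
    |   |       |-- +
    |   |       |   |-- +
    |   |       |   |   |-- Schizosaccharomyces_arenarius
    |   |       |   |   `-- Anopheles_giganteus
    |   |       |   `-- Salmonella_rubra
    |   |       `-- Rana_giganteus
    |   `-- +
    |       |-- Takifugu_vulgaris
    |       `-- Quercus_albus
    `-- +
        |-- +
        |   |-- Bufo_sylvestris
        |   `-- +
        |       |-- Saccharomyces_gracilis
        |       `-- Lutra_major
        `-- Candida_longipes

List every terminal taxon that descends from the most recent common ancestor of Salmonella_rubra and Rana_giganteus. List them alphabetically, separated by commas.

Anopheles_giganteus, Rana_giganteus, Salmonella_rubra, Schizosaccharomyces_arenarius

Tracing Salmonella_rubra: it sits inside ((Schizosaccharomyces_arenarius,Anopheles_giganteus),Salmonella_rubra).
Tracing Rana_giganteus: it sits inside (((Schizosaccharomyces_arenarius,Anopheles_giganteus),Salmonella_rubra),Rana_giganteus).
The smallest clade enclosing both is (((Schizosaccharomyces_arenarius,Anopheles_giganteus),Salmonella_rubra),Rana_giganteus); the answer is its 4 terminal taxa in alphabetical order.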